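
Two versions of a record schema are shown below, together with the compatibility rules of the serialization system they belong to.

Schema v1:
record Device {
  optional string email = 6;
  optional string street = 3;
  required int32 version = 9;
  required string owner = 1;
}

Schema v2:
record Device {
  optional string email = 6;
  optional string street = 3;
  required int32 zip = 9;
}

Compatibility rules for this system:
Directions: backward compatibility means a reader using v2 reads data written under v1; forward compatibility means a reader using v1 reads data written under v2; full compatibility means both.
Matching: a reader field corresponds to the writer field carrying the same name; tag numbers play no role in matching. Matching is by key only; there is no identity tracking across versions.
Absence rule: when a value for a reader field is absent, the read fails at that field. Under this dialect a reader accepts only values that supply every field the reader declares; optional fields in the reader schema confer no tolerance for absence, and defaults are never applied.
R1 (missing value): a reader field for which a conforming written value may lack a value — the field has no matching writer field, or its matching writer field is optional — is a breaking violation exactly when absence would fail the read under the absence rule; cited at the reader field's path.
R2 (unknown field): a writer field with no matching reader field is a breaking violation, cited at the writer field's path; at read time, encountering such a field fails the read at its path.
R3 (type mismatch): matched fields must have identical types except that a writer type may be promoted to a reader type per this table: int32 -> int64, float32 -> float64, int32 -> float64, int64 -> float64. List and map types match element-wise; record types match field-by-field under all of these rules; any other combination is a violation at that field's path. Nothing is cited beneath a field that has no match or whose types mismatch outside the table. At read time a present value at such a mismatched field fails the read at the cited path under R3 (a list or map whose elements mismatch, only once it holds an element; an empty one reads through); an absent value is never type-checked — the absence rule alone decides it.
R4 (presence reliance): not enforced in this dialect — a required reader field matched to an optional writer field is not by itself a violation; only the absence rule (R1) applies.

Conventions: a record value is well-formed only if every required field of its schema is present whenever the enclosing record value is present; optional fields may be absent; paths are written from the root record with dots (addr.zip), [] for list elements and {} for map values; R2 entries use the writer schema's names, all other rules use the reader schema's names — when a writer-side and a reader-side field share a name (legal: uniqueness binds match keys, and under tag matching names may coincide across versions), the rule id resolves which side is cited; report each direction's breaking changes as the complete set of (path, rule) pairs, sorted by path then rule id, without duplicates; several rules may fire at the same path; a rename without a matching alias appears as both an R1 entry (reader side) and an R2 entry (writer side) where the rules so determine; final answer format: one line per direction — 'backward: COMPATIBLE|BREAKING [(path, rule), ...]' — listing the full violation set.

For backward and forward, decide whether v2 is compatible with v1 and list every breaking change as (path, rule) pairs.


arrows below run writer -> reader for Device
backward on Device — v2 reading data written by v1:
  string -> string, writer optional: email aligns to email
  string -> string, writer optional: street aligns to street
  no writer field matches reader zip
  leftover writer field: version
  leftover writer field: owner
  breaking: (email, R1)
  breaking: (owner, R2)
  breaking: (street, R1)
  breaking: (version, R2)
  breaking: (zip, R1)
  => 5 violation(s): backward is BREAKING for Device
forward on Device — v1 reading data written by v2:
  string -> string, writer optional: email aligns to email
  string -> string, writer optional: street aligns to street
  no writer field matches reader version
  no writer field matches reader owner
  leftover writer field: zip
  breaking: (email, R1)
  breaking: (owner, R1)
  breaking: (street, R1)
  breaking: (version, R1)
  breaking: (zip, R2)
  => 5 violation(s): forward is BREAKING for Device

backward: BREAKING [(email, R1), (owner, R2), (street, R1), (version, R2), (zip, R1)]; forward: BREAKING [(email, R1), (owner, R1), (street, R1), (version, R1), (zip, R2)]


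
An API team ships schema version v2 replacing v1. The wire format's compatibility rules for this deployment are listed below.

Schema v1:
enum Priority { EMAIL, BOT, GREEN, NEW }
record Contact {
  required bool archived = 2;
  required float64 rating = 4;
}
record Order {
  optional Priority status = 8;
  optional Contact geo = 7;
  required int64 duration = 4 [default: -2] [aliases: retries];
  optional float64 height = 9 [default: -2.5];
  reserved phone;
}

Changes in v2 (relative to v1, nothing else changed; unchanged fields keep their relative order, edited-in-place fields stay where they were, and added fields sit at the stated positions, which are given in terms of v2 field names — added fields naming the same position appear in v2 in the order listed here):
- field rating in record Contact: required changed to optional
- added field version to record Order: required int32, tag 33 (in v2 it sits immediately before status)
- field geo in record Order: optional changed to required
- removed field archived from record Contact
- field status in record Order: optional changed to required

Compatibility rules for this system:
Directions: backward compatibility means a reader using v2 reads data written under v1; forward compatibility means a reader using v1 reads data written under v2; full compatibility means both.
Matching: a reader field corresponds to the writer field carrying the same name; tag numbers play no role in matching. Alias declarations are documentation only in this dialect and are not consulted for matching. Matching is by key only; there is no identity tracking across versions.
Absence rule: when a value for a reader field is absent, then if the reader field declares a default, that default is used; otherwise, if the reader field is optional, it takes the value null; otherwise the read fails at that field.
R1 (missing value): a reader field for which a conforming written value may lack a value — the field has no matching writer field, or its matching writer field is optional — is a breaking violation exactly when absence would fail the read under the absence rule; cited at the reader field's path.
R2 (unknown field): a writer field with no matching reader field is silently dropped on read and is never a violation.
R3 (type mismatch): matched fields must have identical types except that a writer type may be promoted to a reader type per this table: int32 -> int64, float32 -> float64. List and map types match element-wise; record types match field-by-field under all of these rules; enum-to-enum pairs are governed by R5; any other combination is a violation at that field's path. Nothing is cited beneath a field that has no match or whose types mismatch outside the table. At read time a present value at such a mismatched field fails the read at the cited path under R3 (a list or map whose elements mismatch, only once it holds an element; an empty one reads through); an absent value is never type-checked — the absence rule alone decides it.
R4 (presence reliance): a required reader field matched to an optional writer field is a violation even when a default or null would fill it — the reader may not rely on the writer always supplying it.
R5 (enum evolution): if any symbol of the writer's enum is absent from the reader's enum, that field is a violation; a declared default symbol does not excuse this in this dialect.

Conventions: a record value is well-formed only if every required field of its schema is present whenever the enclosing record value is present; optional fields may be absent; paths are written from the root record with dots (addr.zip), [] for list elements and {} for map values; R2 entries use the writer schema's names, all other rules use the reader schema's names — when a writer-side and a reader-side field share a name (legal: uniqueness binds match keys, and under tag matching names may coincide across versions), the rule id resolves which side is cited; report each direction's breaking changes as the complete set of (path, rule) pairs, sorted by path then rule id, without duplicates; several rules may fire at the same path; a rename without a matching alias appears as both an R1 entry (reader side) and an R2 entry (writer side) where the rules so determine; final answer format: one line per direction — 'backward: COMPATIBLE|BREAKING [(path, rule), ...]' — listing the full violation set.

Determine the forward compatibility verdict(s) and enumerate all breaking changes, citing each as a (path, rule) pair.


each type pair in Order: writer, then reader
forward for Order (reader v1, writer v2):
  writer required, Priority -> Priority: reader status maps from writer status
  writer required, Contact -> Contact: reader geo maps from writer geo
  writer required, int64 -> int64: reader duration maps from writer duration
  writer optional, float64 -> float64: reader height maps from writer height
  leftover writer field: version
  no writer field matches reader geo.archived
  writer optional, float64 -> float64: reader geo.rating maps from writer geo.rating
  violation R1 at geo.archived
  violation R1 at geo.rating
  violation R4 at geo.rating
  => forward: BREAKING (3)
the rest of the Order diff is inert for this question:
  added field version to record Order: required int32, tag 33 (in v2 it sits immediately before status) -> matters only for Order's backward compatibility — outside the asked direction
  field geo in record Order: optional changed to required -> matters only for Order's backward compatibility — outside the asked direction
  field status in record Order: optional changed to required -> matters only for Order's backward compatibility — outside the asked direction

forward: BREAKING [(geo.archived, R1), (geo.rating, R1), (geo.rating, R4)]


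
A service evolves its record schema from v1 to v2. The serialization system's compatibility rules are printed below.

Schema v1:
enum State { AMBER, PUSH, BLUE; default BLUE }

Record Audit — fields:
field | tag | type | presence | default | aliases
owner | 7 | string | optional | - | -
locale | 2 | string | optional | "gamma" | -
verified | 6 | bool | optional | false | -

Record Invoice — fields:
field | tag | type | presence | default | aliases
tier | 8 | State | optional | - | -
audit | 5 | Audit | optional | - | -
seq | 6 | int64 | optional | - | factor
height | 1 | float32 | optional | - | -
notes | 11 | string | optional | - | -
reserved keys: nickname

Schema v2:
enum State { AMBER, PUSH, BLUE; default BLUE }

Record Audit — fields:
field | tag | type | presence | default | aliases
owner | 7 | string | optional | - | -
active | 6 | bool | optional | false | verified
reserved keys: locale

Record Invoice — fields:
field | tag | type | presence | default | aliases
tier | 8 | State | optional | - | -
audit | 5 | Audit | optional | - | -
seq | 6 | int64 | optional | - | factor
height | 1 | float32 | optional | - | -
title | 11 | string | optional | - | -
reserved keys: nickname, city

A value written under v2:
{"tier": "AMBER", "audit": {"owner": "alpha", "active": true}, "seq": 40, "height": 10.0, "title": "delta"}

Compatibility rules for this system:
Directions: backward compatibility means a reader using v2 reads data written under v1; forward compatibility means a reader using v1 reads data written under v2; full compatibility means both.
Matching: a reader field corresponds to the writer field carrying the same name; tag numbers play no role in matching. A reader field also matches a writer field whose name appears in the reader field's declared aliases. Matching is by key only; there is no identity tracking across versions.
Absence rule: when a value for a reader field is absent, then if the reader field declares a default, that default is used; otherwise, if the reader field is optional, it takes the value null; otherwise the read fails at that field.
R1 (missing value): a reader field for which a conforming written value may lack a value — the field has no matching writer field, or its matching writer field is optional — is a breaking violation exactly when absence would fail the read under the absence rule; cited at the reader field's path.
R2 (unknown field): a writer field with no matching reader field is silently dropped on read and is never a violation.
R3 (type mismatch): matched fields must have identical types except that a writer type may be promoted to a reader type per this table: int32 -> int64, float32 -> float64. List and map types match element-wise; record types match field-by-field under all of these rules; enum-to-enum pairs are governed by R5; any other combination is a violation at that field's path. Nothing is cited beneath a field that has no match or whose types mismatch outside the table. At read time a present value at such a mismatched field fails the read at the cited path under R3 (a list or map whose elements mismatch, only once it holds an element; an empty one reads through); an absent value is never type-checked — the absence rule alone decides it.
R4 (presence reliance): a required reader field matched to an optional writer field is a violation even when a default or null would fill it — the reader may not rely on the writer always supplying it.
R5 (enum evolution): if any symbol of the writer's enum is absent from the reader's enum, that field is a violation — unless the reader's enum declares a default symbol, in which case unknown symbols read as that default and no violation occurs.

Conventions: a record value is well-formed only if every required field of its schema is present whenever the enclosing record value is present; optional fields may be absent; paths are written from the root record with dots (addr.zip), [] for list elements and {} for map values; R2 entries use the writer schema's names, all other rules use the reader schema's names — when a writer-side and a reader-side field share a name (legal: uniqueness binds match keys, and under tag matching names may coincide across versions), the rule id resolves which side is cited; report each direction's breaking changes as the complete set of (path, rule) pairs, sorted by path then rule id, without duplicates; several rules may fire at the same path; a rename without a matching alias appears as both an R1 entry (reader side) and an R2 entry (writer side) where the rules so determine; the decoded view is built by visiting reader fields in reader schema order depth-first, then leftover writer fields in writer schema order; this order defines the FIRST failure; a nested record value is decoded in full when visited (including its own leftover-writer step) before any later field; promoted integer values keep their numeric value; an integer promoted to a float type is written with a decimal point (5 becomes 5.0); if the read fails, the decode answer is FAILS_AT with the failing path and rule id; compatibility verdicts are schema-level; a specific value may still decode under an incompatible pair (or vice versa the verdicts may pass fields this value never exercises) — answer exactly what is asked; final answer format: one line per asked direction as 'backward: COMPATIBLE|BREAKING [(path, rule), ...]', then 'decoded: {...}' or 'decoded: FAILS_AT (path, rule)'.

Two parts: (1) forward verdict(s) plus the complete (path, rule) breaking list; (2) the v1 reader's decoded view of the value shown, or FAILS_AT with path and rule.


in Invoice below, arrows point writer -> reader
checking forward for Invoice: reader v1 against writer v2:
  State -> State, writer optional: tier aligns to tier
  Audit -> Audit, writer optional: audit aligns to audit
  int64 -> int64, writer optional: seq aligns to seq
  float32 -> float32, writer optional: height aligns to height
  notes: no writer match
  leftover writer field: title
  string -> string, writer optional: audit.owner aligns to audit.owner
  audit.locale: no writer match
  audit.verified: no writer match
  leftover writer field: audit.active
  => no violations; forward on Invoice: COMPATIBLE
decoding the Invoice value with the v1 reader:
  tier := "AMBER"
  audit.owner := "alpha"
  audit.locale := "gamma" (missing; default applied)
  audit.verified := false (missing; default applied)
  writer audit.active: no reader field; dropped
  seq := 40
  height := 10.0
  notes := null (missing; optional => null)
  writer title: no reader field; dropped
  => decoded: {"tier": "AMBER", "audit": {"owner": "alpha", "locale": "gamma", "verified": false}, "seq": 40, "height": 10.0, "notes": null}
the other Invoice changes do not affect what is asked:
  removed field locale from record Audit (its key "locale" joins the reserved list) -> fires no rule on Invoice, leaving the asked answer as it is

forward: COMPATIBLE []; decoded: {"tier": "AMBER", "audit": {"owner": "alpha", "locale": "gamma", "verified": false}, "seq": 40, "height": 10.0, "notes": null}


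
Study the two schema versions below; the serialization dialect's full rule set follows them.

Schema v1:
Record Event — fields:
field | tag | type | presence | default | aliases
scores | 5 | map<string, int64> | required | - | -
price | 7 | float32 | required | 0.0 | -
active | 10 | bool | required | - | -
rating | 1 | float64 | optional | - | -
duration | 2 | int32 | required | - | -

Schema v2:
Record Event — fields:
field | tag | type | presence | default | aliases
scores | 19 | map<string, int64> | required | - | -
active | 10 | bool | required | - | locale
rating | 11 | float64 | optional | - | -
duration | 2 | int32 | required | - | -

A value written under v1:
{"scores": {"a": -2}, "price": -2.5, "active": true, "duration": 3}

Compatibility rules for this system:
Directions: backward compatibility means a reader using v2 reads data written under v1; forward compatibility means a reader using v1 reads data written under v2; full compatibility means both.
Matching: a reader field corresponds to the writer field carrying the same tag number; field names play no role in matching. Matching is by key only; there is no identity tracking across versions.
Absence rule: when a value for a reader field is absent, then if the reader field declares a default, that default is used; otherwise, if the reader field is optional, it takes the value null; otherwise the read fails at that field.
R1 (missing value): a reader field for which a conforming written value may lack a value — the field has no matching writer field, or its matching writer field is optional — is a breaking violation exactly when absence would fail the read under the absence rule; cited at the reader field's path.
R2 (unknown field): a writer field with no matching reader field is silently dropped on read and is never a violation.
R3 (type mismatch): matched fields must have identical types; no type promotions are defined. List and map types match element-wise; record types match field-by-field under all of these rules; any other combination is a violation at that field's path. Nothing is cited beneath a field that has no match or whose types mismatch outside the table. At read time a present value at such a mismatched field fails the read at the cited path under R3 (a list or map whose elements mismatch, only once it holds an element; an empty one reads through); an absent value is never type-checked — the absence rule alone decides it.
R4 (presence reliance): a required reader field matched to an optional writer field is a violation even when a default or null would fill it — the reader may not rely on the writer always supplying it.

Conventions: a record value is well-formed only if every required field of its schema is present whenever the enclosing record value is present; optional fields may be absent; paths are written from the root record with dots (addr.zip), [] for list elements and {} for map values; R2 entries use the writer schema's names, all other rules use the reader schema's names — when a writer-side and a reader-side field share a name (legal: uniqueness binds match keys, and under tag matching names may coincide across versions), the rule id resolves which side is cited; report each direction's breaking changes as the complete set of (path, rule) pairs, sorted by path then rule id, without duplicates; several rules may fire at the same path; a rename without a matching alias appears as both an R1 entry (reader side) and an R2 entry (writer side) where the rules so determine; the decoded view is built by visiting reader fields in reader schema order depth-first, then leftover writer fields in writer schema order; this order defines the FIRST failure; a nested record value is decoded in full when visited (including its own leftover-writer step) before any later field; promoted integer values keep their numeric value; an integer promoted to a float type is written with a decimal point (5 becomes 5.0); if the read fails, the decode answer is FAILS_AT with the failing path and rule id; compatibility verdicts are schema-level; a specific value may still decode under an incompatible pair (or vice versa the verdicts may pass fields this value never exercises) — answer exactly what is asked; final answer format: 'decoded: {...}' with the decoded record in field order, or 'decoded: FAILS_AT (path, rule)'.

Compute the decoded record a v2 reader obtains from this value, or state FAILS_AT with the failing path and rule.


the writer's type comes first in each Event pair
migrating the Event value to v2:
  read fails at scores under R1 (no fill)
  => FAILS_AT (scores, R1)
ruling out the remaining Event differences:
  removed field price from record Event -> no rule fires on it and the decoded Event view is identical with or without it
  field rating in record Event: tag 1 changed to 11 -> no rule fires on it and the decoded Event view is identical with or without it

decoded: FAILS_AT (scores, R1)


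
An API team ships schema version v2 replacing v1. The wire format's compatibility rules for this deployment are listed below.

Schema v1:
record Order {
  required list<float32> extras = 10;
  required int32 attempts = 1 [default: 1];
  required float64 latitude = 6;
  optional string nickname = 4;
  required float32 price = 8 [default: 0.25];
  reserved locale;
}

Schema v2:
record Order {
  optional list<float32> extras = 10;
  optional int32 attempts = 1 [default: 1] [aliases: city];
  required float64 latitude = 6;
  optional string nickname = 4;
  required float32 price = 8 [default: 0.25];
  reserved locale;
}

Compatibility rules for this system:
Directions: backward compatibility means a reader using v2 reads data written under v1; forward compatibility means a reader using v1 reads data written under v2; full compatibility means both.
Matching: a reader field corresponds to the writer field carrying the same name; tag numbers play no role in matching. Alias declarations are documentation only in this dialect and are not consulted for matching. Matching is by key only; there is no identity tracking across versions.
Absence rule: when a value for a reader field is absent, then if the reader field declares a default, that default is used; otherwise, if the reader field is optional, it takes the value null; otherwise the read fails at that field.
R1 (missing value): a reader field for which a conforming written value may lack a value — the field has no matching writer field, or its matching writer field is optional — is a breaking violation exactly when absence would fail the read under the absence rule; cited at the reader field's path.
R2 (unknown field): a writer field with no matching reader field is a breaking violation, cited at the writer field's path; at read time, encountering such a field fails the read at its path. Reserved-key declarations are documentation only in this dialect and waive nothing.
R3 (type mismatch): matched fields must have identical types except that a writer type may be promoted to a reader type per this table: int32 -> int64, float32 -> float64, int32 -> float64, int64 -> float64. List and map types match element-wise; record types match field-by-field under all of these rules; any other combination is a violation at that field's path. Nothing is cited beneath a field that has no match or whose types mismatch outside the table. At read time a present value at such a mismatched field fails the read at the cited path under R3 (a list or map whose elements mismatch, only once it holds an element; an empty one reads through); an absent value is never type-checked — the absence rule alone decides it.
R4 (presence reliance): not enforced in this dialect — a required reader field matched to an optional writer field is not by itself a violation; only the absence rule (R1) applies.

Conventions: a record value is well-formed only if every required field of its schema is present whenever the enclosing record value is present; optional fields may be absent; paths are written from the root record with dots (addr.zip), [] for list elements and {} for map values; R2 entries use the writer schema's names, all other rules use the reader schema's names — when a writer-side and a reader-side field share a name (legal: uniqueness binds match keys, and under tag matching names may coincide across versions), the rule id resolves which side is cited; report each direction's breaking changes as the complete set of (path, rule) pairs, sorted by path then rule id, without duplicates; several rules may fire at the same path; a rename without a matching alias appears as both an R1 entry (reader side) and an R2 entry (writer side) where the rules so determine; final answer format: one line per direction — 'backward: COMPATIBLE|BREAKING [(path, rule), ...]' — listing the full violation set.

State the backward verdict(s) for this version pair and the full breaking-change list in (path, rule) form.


backward: COMPATIBLE []

in Order below, arrows point writer -> reader
backward analysis of Order with v2 as reader and v1 as writer:
  extras <- extras (list<float32> -> list<float32>, writer required)
  attempts <- attempts (int32 -> int32, writer required)
  latitude <- latitude (float64 -> float64, writer required)
  nickname <- nickname (string -> string, writer optional)
  price <- price (float32 -> float32, writer required)
  nothing fires on Order: backward is COMPATIBLE
diffs on Order not affecting the asked answer:
  field attempts in record Order: required changed to optional -> inert for the asked Order verdict: nothing fires
  field extras in record Order: required changed to optional -> affects forward compatibility only, which is not asked


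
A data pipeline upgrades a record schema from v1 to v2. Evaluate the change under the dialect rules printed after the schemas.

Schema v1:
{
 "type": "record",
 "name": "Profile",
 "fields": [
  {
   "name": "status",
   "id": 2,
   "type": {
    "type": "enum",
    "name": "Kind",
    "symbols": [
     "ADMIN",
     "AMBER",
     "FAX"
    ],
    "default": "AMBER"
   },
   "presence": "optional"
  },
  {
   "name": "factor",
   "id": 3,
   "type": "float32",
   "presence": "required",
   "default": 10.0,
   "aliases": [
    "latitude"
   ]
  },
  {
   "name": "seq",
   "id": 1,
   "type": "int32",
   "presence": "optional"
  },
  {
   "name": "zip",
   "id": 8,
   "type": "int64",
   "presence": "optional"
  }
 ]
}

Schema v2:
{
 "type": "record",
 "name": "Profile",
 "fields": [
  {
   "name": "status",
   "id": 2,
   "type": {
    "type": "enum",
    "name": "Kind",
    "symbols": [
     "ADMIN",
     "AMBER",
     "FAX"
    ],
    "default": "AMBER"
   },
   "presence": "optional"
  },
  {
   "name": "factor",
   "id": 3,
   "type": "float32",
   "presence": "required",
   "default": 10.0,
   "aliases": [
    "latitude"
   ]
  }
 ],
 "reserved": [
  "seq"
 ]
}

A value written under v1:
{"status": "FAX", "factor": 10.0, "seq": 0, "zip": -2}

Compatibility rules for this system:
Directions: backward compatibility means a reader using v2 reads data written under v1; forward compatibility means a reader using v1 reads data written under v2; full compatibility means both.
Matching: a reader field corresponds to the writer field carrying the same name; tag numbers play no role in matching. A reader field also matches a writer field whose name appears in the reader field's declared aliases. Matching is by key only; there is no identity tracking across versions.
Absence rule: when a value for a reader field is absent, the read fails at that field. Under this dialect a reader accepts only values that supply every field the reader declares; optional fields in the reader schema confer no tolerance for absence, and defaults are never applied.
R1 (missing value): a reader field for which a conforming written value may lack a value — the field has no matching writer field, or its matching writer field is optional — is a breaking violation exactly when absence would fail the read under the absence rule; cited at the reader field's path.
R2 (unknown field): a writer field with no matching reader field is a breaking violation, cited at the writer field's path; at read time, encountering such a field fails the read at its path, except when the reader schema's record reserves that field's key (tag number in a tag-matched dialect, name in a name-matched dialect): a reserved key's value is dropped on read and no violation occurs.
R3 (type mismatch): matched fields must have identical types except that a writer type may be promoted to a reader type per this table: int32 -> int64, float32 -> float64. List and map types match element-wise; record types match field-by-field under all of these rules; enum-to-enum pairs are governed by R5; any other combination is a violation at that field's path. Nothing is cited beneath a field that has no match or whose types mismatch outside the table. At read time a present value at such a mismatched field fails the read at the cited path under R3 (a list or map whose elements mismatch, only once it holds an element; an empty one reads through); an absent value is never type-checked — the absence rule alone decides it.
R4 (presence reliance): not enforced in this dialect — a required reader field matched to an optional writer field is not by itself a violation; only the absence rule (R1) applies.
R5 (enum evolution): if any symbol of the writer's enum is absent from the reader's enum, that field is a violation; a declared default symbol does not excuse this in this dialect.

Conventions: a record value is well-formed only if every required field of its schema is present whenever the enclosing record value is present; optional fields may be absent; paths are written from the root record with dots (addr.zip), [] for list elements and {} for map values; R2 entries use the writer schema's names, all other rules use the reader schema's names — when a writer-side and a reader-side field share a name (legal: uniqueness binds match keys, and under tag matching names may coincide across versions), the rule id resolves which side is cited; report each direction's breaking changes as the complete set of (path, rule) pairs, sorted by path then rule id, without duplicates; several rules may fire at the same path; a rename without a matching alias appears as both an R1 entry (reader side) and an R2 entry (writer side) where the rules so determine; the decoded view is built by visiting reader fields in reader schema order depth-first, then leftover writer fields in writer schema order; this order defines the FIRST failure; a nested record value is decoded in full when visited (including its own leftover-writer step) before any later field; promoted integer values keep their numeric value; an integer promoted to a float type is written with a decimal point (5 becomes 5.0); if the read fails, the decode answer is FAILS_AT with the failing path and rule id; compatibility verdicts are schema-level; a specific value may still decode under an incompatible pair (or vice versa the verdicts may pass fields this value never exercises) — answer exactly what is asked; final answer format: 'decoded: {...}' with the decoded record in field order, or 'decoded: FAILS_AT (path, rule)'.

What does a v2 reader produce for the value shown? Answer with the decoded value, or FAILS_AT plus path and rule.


each type pair in Profile: writer, then reader
decoding the Profile value with the v2 reader:
  status := "FAX"
  factor := 10.0
  writer seq: reserved -> dropped
  read fails at zip under R2 (unknown field)
  => FAILS_AT (zip, R2)
remaining Profile differences; none change what is asked:
  removed field seq from record Profile (its key "seq" joins the reserved list) -> matters for Profile compatibility verdicts, not for this value's decode

decoded: FAILS_AT (zip, R2)


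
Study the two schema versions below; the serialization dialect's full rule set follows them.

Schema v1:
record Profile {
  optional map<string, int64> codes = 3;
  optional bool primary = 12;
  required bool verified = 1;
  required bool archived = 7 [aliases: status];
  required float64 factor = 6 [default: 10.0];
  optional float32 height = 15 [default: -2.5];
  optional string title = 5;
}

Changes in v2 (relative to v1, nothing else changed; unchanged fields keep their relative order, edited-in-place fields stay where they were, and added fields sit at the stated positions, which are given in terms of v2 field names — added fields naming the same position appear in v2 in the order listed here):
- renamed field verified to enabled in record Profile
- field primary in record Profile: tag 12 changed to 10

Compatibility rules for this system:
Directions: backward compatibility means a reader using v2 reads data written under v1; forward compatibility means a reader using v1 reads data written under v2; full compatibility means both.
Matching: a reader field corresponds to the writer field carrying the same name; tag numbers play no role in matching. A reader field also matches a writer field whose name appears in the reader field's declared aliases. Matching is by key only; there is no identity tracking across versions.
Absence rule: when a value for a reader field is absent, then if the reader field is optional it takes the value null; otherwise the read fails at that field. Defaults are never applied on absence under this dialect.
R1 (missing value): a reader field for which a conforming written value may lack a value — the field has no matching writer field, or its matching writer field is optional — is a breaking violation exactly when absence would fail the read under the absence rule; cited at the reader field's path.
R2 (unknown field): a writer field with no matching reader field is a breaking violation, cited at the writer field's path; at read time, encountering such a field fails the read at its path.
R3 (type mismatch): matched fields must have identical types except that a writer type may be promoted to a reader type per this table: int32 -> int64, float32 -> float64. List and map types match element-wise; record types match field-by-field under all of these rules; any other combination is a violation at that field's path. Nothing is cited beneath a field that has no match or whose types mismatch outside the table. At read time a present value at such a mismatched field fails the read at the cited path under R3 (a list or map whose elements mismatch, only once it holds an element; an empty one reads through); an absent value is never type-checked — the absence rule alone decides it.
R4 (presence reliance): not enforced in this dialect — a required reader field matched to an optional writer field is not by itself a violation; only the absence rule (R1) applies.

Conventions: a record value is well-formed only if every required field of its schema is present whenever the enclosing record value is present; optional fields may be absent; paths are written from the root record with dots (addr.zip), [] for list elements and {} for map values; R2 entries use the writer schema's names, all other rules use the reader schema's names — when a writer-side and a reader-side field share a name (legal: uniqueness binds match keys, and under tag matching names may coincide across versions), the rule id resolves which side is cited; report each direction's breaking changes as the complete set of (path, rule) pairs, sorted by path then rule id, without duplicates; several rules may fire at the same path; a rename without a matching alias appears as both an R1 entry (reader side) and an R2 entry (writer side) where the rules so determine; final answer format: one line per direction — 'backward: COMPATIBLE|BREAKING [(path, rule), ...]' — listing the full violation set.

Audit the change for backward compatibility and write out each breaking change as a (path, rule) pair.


backward: BREAKING [(enabled, R1), (verified, R2)]

arrows below run writer -> reader for Profile
backward analysis of Profile with v2 as reader and v1 as writer:
  writer optional, map<string, int64> -> map<string, int64>: reader codes maps from writer codes
  writer optional, bool -> bool: reader primary maps from writer primary
  enabled: no writer-side match
  writer required, bool -> bool: reader archived maps from writer archived
  writer required, float64 -> float64: reader factor maps from writer factor
  writer optional, float32 -> float32: reader height maps from writer height
  writer optional, string -> string: reader title maps from writer title
  verified (writer side), unknown to reader
  violation R1 at enabled
  violation R2 at verified
  => 2 violation(s): backward is BREAKING for Profile
remaining Profile differences; none change what is asked:
  field primary in record Profile: tag 12 changed to 10 -> fires no rule on Profile, leaving the asked answer as it is


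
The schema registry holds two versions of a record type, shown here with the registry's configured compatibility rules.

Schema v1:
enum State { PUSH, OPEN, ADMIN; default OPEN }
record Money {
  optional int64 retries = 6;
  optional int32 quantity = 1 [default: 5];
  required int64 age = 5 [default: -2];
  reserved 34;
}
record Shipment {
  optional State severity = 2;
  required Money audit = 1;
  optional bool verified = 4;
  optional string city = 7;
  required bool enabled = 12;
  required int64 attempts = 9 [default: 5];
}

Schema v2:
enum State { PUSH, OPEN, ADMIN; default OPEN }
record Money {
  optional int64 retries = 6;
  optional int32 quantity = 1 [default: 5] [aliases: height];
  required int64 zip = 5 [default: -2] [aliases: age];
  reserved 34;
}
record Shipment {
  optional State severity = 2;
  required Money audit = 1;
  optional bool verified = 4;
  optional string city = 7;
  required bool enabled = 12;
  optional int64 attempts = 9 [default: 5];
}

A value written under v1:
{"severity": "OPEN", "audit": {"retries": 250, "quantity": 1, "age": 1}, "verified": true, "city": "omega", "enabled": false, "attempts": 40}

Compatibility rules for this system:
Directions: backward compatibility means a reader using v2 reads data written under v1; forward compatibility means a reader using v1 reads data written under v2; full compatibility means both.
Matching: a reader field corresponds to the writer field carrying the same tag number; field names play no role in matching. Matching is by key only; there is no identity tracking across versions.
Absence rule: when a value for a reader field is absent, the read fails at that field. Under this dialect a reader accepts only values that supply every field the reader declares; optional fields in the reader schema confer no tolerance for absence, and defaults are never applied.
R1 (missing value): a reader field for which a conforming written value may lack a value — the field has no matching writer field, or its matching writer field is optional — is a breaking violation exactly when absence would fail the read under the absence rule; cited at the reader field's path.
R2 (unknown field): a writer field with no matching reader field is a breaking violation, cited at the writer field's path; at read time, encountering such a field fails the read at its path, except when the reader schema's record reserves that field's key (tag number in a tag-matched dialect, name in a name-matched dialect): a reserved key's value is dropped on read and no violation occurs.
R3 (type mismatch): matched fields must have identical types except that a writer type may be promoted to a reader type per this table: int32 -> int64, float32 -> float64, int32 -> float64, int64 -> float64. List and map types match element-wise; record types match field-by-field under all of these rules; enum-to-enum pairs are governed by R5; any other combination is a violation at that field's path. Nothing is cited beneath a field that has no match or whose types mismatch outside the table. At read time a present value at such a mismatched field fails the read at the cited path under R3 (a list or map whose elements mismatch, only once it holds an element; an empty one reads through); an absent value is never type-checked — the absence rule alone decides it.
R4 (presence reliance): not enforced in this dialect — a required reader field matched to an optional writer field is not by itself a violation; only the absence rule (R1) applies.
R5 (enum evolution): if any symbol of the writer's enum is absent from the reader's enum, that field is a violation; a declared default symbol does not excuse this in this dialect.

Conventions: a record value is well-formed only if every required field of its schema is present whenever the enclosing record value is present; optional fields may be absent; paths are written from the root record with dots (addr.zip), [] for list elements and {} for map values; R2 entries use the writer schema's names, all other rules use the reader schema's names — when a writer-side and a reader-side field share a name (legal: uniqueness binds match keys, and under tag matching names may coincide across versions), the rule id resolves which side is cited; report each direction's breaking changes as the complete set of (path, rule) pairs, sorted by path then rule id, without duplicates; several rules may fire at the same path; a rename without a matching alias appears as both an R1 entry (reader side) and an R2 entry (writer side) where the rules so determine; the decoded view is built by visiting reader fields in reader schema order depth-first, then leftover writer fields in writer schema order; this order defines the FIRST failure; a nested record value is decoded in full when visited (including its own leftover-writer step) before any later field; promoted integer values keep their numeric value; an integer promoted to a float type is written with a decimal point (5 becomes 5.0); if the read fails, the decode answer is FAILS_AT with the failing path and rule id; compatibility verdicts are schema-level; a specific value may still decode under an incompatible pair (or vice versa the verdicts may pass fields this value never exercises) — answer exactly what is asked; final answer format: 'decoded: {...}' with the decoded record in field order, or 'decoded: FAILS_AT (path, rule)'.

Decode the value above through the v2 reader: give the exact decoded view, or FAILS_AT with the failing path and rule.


decoded: {"severity": "OPEN", "audit": {"retries": 250, "quantity": 1, "zip": 1}, "verified": true, "city": "omega", "enabled": false, "attempts": 40}

arrows below run writer -> reader for Shipment
decode walk for Shipment under reader schema v2:
  severity := "OPEN"
  audit.retries := 250
  audit.quantity := 1
  audit.zip := 1 (from writer age)
  verified := true
  city := "omega"
  enabled := false
  attempts := 40
  => decoded: {"severity": "OPEN", "audit": {"retries": 250, "quantity": 1, "zip": 1}, "verified": true, "city": "omega", "enabled": false, "attempts": 40}
the rest of the Shipment diff is inert for this question:
  field attempts in record Shipment: required changed to optional -> changes Shipment's schema-level verdicts only — the decode of this value is the same
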